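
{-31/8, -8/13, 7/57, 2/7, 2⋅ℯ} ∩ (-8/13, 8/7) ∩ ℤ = ∅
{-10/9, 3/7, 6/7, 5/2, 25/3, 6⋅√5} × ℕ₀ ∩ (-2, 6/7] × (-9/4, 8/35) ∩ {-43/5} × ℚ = ∅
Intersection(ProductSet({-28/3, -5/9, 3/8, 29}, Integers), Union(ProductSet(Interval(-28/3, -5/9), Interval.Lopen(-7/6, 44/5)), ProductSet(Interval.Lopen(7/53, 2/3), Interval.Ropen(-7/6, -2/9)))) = Union(ProductSet({3/8}, Range(-1, 0, 1)), ProductSet({-28/3, -5/9}, Range(-1, 9, 1)))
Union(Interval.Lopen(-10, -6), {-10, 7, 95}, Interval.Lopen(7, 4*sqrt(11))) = Union({95}, Interval(-10, -6), Interval(7, 4*sqrt(11)))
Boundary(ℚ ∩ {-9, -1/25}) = {-9, -1/25}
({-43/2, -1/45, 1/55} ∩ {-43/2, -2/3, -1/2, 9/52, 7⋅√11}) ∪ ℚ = ℚ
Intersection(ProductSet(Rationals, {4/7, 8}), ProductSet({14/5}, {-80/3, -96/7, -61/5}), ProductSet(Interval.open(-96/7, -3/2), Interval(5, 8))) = EmptySet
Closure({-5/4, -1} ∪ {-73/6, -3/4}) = {-73/6, -5/4, -1, -3/4}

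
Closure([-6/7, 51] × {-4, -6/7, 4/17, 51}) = [-6/7, 51] × {-4, -6/7, 4/17, 51}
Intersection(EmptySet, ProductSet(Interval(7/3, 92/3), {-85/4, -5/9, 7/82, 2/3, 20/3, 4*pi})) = EmptySet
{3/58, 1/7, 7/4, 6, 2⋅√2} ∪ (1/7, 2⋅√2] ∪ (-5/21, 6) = (-5/21, 6]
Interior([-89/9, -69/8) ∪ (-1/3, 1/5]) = (-89/9, -69/8) ∪ (-1/3, 1/5)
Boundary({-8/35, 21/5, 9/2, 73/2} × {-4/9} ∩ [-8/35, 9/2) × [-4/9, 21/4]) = {-8/35, 21/5} × {-4/9}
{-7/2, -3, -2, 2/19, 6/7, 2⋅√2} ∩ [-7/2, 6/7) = {-7/2, -3, -2, 2/19}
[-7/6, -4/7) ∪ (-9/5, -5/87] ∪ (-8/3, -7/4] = (-8/3, -5/87]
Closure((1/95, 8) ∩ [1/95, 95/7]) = [1/95, 8]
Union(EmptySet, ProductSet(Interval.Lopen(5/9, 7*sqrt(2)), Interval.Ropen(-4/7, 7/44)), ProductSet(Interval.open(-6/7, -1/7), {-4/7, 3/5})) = Union(ProductSet(Interval.open(-6/7, -1/7), {-4/7, 3/5}), ProductSet(Interval.Lopen(5/9, 7*sqrt(2)), Interval.Ropen(-4/7, 7/44)))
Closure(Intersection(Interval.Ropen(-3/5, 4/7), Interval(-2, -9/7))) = EmptySet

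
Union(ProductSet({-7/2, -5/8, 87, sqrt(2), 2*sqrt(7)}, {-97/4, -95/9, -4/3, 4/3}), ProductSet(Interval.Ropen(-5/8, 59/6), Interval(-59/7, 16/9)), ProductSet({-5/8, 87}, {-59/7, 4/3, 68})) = Union(ProductSet({-5/8, 87}, {-59/7, 4/3, 68}), ProductSet({-7/2, -5/8, 87, sqrt(2), 2*sqrt(7)}, {-97/4, -95/9, -4/3, 4/3}), ProductSet(Interval.Ropen(-5/8, 59/6), Interval(-59/7, 16/9)))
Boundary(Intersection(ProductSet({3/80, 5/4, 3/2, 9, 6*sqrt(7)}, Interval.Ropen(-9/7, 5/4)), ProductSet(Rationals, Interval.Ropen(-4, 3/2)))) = ProductSet({3/80, 5/4, 3/2, 9}, Interval(-9/7, 5/4))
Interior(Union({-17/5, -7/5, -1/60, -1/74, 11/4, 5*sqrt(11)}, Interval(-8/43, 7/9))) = Interval.open(-8/43, 7/9)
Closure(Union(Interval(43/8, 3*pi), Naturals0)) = Union(Complement(Naturals0, Interval.open(43/8, 3*pi)), Interval(43/8, 3*pi), Naturals0)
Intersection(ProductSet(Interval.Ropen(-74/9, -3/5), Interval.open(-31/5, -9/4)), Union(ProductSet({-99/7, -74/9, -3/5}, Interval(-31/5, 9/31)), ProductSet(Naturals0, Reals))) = ProductSet({-74/9}, Interval.open(-31/5, -9/4))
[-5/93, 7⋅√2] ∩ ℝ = [-5/93, 7⋅√2]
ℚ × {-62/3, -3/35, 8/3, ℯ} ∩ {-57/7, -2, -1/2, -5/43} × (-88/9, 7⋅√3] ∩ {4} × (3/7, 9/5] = ∅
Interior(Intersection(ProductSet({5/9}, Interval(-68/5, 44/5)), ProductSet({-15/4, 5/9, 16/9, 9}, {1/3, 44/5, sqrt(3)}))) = EmptySet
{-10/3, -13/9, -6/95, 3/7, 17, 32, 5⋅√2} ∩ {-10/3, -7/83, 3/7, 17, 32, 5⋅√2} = {-10/3, 3/7, 17, 32, 5⋅√2}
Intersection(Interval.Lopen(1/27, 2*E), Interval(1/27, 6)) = Interval.Lopen(1/27, 2*E)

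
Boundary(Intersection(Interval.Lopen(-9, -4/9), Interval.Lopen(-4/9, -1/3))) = EmptySet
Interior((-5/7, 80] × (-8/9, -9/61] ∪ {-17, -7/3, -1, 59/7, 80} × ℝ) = (-5/7, 80) × (-8/9, -9/61)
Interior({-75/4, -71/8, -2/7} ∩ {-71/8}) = ∅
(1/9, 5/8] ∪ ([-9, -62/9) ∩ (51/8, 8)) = (1/9, 5/8]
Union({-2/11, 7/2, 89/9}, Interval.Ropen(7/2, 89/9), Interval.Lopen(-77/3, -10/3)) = Union({-2/11}, Interval.Lopen(-77/3, -10/3), Interval(7/2, 89/9))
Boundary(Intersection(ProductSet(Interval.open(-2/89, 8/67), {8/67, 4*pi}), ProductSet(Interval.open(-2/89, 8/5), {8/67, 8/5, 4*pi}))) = ProductSet(Interval(-2/89, 8/67), {8/67, 4*pi})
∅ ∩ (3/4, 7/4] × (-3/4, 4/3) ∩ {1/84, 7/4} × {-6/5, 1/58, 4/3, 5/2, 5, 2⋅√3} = ∅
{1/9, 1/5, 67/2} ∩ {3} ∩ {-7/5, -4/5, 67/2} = ∅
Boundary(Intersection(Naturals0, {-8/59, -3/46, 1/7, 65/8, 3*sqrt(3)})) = EmptySet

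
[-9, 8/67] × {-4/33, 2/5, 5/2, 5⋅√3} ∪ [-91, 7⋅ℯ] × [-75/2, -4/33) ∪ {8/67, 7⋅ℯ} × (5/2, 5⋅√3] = ([-91, 7⋅ℯ] × [-75/2, -4/33)) ∪ ({8/67, 7⋅ℯ} × (5/2, 5⋅√3]) ∪ ([-9, 8/67] × {-4/33, 2/5, 5/2, 5⋅√3})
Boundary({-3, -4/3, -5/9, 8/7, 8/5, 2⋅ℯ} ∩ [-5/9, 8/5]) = {-5/9, 8/7, 8/5}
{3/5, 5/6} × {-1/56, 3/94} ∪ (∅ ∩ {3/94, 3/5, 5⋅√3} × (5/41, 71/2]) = {3/5, 5/6} × {-1/56, 3/94}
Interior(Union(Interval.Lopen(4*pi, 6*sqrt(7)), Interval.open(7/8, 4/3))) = Union(Interval.open(7/8, 4/3), Interval.open(4*pi, 6*sqrt(7)))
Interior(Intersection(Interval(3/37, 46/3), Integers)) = EmptySet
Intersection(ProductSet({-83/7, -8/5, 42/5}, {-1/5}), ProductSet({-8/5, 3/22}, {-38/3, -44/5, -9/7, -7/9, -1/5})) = ProductSet({-8/5}, {-1/5})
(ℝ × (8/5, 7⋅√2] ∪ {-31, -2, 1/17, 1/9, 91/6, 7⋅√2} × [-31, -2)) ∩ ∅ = ∅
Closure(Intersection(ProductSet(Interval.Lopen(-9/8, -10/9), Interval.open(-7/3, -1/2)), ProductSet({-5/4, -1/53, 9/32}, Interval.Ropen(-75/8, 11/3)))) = EmptySet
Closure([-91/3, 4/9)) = [-91/3, 4/9]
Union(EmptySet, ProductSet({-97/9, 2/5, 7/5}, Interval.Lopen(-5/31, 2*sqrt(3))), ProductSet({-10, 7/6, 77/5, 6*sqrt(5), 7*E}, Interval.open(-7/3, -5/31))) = Union(ProductSet({-97/9, 2/5, 7/5}, Interval.Lopen(-5/31, 2*sqrt(3))), ProductSet({-10, 7/6, 77/5, 6*sqrt(5), 7*E}, Interval.open(-7/3, -5/31)))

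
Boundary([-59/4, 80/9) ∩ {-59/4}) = {-59/4}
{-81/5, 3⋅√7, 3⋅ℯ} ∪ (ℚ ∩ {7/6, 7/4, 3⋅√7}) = {-81/5, 7/6, 7/4, 3⋅√7, 3⋅ℯ}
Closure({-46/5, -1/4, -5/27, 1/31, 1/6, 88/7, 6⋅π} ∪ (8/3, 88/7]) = {-46/5, -1/4, -5/27, 1/31, 1/6, 6⋅π} ∪ [8/3, 88/7]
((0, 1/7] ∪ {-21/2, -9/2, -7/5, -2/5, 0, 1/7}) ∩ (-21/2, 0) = {-9/2, -7/5, -2/5}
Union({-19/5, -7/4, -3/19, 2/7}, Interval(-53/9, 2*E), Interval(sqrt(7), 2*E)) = Interval(-53/9, 2*E)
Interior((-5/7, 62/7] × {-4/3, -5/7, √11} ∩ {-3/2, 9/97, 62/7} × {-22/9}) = ∅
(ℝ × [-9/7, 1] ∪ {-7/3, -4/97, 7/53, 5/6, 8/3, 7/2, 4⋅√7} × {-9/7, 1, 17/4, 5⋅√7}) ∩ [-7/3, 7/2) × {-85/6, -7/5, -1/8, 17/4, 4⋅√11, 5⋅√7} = ([-7/3, 7/2) × {-1/8}) ∪ ({-7/3, -4/97, 7/53, 5/6, 8/3} × {17/4, 5⋅√7})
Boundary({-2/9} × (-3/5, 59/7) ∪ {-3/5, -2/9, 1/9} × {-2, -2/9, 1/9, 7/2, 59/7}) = ({-2/9} × [-3/5, 59/7]) ∪ ({-3/5, -2/9, 1/9} × {-2, -2/9, 1/9, 7/2, 59/7})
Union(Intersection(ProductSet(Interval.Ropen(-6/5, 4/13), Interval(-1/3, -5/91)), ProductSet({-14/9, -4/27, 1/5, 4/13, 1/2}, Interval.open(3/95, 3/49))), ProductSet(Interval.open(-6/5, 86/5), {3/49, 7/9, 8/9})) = ProductSet(Interval.open(-6/5, 86/5), {3/49, 7/9, 8/9})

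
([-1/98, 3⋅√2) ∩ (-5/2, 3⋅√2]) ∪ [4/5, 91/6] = [-1/98, 91/6]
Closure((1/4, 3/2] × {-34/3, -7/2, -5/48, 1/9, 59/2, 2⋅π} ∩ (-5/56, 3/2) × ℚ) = [1/4, 3/2] × {-34/3, -7/2, -5/48, 1/9, 59/2}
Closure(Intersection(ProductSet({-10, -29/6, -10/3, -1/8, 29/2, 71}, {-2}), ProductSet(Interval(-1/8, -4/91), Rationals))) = ProductSet({-1/8}, {-2})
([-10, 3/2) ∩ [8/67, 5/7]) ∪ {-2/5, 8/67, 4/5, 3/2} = {-2/5, 4/5, 3/2} ∪ [8/67, 5/7]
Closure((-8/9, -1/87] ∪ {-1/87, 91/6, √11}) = [-8/9, -1/87] ∪ {91/6, √11}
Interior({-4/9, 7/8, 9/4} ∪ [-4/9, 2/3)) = (-4/9, 2/3)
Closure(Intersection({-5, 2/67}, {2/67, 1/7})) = {2/67}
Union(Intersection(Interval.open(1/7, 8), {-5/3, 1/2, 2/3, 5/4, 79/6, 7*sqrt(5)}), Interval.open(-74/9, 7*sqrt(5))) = Interval.open(-74/9, 7*sqrt(5))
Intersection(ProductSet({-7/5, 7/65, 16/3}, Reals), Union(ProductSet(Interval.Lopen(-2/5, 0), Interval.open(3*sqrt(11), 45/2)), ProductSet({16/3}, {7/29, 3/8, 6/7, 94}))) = ProductSet({16/3}, {7/29, 3/8, 6/7, 94})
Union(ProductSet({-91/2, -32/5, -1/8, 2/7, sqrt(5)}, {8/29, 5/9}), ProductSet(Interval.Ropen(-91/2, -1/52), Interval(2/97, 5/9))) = Union(ProductSet({-91/2, -32/5, -1/8, 2/7, sqrt(5)}, {8/29, 5/9}), ProductSet(Interval.Ropen(-91/2, -1/52), Interval(2/97, 5/9)))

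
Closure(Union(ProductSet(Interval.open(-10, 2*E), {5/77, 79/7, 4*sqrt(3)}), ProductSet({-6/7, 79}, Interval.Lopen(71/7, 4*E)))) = Union(ProductSet({-6/7, 79}, Interval(71/7, 4*E)), ProductSet(Interval(-10, 2*E), {5/77, 79/7, 4*sqrt(3)}))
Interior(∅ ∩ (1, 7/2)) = ∅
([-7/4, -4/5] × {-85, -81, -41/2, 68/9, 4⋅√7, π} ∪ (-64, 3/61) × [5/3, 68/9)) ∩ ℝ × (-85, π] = ([-7/4, -4/5] × {-81, -41/2, π}) ∪ ((-64, 3/61) × [5/3, π])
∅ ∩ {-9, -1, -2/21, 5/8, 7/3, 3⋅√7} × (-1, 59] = ∅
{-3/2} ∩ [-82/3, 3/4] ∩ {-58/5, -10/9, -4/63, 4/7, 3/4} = ∅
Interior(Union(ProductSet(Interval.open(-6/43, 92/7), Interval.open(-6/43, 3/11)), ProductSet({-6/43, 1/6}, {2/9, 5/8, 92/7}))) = ProductSet(Interval.open(-6/43, 92/7), Interval.open(-6/43, 3/11))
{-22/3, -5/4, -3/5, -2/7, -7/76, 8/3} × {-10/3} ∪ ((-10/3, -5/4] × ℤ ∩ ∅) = {-22/3, -5/4, -3/5, -2/7, -7/76, 8/3} × {-10/3}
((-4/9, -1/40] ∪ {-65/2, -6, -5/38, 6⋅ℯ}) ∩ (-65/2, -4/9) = {-6}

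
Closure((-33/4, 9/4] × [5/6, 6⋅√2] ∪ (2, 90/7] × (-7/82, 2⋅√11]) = ([2, 90/7] × {-7/82}) ∪ ({2, 90/7} × [-7/82, 5/6]) ∪ ({90/7} × [-7/82, 2⋅√11]) ∪ ([9/4, 90/7] × {-7/82, 2⋅√11}) ∪ ([-33/4, 9/4] × [5/6, 6⋅√2]) ∪ ((2, 90/7] × (-7/82, 2⋅√11])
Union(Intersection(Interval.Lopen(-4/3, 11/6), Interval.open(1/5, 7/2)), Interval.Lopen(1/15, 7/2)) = Interval.Lopen(1/15, 7/2)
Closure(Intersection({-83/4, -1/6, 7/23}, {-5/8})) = EmptySet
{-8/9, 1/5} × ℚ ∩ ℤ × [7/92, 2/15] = ∅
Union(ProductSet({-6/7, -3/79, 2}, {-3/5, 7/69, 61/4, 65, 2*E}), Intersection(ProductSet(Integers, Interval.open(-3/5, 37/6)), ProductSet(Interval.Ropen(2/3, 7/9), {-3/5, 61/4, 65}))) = ProductSet({-6/7, -3/79, 2}, {-3/5, 7/69, 61/4, 65, 2*E})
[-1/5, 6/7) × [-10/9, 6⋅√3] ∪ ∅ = [-1/5, 6/7) × [-10/9, 6⋅√3]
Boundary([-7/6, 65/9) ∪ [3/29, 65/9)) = {-7/6, 65/9}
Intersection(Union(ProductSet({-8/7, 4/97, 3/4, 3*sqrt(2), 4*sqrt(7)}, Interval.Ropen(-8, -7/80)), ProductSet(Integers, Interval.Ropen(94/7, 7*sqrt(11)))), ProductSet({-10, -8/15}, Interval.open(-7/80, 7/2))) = EmptySet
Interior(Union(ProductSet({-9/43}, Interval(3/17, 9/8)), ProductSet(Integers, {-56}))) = EmptySet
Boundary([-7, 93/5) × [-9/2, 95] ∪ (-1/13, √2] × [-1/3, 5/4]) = ({-7, 93/5} × [-9/2, 95]) ∪ ([-7, 93/5] × {-9/2, 95})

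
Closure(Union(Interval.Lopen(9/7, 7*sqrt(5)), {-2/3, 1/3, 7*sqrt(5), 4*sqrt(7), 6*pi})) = Union({-2/3, 1/3, 6*pi}, Interval(9/7, 7*sqrt(5)))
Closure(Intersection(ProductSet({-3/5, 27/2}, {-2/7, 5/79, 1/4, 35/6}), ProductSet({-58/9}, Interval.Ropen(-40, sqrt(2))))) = EmptySet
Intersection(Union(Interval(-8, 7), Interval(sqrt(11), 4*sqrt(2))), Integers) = Range(-8, 8, 1)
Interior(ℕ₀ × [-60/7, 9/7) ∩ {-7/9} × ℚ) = ∅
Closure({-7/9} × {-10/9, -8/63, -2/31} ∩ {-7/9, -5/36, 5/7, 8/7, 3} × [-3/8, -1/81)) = {-7/9} × {-8/63, -2/31}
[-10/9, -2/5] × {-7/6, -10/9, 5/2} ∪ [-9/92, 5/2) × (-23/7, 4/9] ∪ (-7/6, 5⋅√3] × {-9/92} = ([-10/9, -2/5] × {-7/6, -10/9, 5/2}) ∪ ([-9/92, 5/2) × (-23/7, 4/9]) ∪ ((-7/6, 5⋅√3] × {-9/92})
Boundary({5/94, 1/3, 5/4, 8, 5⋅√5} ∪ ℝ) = ∅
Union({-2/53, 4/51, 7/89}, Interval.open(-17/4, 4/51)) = Union({7/89}, Interval.Lopen(-17/4, 4/51))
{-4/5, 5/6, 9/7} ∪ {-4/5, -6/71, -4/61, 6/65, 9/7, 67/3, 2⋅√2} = {-4/5, -6/71, -4/61, 6/65, 5/6, 9/7, 67/3, 2⋅√2}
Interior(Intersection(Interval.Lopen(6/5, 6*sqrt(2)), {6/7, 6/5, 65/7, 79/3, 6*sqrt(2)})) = EmptySet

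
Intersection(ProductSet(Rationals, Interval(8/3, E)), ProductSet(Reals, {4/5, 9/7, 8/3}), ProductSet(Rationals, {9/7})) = EmptySet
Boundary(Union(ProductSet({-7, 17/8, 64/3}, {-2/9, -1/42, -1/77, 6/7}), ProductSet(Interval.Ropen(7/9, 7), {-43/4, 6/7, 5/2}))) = Union(ProductSet({-7, 17/8, 64/3}, {-2/9, -1/42, -1/77, 6/7}), ProductSet(Interval(7/9, 7), {-43/4, 6/7, 5/2}))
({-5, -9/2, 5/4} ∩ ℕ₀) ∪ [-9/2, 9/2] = [-9/2, 9/2]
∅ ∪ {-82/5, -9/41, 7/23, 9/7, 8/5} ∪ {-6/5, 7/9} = {-82/5, -6/5, -9/41, 7/23, 7/9, 9/7, 8/5}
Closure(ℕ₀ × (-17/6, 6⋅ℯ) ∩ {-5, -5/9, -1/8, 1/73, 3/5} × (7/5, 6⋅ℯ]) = ∅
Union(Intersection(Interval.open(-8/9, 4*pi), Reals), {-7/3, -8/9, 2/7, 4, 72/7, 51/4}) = Union({-7/3, 51/4}, Interval.Ropen(-8/9, 4*pi))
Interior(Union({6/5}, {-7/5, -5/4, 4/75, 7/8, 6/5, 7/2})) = EmptySet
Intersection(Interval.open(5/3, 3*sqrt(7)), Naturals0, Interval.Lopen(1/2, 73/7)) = Range(2, 8, 1)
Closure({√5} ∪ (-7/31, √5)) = [-7/31, √5]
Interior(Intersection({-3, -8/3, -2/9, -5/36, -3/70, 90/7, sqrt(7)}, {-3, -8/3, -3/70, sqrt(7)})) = EmptySet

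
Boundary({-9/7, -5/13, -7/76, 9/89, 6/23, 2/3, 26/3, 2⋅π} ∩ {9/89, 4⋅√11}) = {9/89}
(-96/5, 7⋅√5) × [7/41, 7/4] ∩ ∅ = ∅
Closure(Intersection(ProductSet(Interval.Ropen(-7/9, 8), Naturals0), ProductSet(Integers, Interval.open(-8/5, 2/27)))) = ProductSet(Range(0, 8, 1), Range(0, 1, 1))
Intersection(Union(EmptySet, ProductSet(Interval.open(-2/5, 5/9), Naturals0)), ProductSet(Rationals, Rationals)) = ProductSet(Intersection(Interval.open(-2/5, 5/9), Rationals), Naturals0)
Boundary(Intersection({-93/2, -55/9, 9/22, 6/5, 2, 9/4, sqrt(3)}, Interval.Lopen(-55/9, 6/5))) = {9/22, 6/5}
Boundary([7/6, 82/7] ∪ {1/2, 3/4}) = {1/2, 3/4, 7/6, 82/7}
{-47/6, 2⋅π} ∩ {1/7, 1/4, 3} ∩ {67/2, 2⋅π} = ∅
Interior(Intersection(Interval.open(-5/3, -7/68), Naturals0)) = EmptySet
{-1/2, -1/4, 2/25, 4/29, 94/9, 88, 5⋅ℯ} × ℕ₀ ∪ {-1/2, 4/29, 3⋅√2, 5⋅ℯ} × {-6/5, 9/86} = ({-1/2, -1/4, 2/25, 4/29, 94/9, 88, 5⋅ℯ} × ℕ₀) ∪ ({-1/2, 4/29, 3⋅√2, 5⋅ℯ} × {-6/5, 9/86})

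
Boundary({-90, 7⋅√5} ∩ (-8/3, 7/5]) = ∅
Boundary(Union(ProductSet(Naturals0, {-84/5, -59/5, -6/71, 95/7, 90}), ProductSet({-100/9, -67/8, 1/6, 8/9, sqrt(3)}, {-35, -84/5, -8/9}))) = Union(ProductSet({-100/9, -67/8, 1/6, 8/9, sqrt(3)}, {-35, -84/5, -8/9}), ProductSet(Naturals0, {-84/5, -59/5, -6/71, 95/7, 90}))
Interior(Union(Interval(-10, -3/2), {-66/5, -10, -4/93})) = Interval.open(-10, -3/2)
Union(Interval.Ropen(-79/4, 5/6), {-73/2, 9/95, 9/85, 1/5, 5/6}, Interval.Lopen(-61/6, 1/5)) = Union({-73/2}, Interval(-79/4, 5/6))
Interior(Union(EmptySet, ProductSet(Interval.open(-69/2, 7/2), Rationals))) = EmptySet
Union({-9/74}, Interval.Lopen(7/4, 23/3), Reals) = Interval(-oo, oo)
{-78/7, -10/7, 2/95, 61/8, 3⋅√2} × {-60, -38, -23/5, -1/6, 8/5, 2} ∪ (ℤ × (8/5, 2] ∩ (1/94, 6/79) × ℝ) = {-78/7, -10/7, 2/95, 61/8, 3⋅√2} × {-60, -38, -23/5, -1/6, 8/5, 2}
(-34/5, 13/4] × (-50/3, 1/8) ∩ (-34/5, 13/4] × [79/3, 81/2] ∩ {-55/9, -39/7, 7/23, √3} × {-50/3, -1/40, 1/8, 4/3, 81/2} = ∅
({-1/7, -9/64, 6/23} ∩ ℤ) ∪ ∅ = ∅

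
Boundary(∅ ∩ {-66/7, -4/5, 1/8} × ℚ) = ∅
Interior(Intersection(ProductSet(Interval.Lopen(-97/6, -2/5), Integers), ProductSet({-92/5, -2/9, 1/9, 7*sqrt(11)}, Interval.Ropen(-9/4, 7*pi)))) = EmptySet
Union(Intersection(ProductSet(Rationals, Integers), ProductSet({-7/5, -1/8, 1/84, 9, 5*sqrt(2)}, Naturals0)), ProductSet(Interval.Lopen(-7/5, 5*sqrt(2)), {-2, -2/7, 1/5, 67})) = Union(ProductSet({-7/5, -1/8, 1/84, 9}, Naturals0), ProductSet(Interval.Lopen(-7/5, 5*sqrt(2)), {-2, -2/7, 1/5, 67}))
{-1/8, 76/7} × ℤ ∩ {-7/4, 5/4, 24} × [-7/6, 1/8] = ∅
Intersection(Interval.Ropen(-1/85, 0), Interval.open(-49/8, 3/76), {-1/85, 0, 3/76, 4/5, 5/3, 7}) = {-1/85}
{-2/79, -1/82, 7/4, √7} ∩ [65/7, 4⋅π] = ∅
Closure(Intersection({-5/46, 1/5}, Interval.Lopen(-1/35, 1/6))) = EmptySet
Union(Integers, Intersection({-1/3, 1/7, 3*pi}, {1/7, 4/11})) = Union({1/7}, Integers)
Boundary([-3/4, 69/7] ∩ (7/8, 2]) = {7/8, 2}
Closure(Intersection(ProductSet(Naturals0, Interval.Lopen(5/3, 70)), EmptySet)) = EmptySet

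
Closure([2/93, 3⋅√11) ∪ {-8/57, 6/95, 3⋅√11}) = {-8/57} ∪ [2/93, 3⋅√11]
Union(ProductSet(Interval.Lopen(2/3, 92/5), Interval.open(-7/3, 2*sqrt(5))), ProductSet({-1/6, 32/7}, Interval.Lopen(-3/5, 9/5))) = Union(ProductSet({-1/6, 32/7}, Interval.Lopen(-3/5, 9/5)), ProductSet(Interval.Lopen(2/3, 92/5), Interval.open(-7/3, 2*sqrt(5))))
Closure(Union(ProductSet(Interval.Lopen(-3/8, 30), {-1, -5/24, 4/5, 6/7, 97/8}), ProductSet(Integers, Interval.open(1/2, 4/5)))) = Union(ProductSet(Integers, Interval(1/2, 4/5)), ProductSet(Interval(-3/8, 30), {-1, -5/24, 4/5, 6/7, 97/8}))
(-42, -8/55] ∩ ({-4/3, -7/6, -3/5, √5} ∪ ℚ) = ℚ ∩ (-42, -8/55]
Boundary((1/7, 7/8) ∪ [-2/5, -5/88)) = {-2/5, -5/88, 1/7, 7/8}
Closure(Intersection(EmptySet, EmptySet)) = EmptySet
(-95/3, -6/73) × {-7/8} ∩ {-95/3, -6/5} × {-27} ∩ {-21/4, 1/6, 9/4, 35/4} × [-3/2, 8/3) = ∅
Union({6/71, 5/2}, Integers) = Union({6/71, 5/2}, Integers)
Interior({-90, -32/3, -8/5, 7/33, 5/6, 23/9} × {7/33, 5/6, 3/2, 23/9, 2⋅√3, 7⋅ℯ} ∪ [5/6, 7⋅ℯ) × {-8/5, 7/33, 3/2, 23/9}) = ∅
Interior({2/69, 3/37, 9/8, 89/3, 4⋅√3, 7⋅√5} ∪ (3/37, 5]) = (3/37, 5)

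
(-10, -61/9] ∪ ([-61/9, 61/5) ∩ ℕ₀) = (-10, -61/9] ∪ {0, 1, …, 12}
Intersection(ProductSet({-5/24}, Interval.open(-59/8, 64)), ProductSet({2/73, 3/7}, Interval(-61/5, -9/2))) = EmptySet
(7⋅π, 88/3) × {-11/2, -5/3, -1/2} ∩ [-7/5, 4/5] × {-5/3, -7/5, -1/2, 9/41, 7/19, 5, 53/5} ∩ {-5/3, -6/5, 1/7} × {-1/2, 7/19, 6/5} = ∅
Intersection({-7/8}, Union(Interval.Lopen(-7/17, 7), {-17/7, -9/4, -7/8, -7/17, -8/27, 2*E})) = {-7/8}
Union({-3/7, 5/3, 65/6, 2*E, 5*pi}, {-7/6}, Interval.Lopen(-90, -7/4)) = Union({-7/6, -3/7, 5/3, 65/6, 2*E, 5*pi}, Interval.Lopen(-90, -7/4))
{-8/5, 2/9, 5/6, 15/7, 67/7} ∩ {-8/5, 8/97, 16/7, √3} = {-8/5}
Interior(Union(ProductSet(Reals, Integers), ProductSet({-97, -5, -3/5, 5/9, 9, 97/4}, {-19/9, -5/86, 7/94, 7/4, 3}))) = EmptySet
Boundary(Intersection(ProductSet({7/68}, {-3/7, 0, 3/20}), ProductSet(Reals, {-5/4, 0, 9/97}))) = ProductSet({7/68}, {0})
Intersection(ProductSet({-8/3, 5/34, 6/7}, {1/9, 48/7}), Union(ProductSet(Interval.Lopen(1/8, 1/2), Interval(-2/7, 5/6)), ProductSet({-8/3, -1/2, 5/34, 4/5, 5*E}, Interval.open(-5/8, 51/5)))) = ProductSet({-8/3, 5/34}, {1/9, 48/7})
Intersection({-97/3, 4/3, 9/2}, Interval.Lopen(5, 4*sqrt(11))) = EmptySet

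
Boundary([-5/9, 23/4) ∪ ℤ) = {-5/9, 23/4} ∪ (ℤ \ (-5/9, 23/4))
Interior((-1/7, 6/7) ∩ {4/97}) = ∅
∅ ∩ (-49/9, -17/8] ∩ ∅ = ∅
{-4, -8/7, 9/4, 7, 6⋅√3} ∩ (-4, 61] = {-8/7, 9/4, 7, 6⋅√3}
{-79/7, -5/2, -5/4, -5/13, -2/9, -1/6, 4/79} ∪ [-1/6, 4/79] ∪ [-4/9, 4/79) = {-79/7, -5/2, -5/4} ∪ [-4/9, 4/79]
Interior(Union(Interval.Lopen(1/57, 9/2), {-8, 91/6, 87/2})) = Interval.open(1/57, 9/2)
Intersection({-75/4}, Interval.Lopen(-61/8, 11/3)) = EmptySet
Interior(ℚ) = ∅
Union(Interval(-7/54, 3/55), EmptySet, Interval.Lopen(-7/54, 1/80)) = Interval(-7/54, 3/55)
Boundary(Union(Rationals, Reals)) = EmptySet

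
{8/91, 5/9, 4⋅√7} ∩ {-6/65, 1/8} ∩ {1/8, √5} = ∅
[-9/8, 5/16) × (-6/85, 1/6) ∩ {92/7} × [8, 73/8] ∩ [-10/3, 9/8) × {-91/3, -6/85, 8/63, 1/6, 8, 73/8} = ∅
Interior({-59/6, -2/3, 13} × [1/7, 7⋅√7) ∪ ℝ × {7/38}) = ∅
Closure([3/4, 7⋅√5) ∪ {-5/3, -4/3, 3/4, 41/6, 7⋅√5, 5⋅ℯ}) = {-5/3, -4/3} ∪ [3/4, 7⋅√5]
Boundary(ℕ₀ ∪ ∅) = ℕ₀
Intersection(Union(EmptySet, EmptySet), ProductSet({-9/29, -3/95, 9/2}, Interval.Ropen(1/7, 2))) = EmptySet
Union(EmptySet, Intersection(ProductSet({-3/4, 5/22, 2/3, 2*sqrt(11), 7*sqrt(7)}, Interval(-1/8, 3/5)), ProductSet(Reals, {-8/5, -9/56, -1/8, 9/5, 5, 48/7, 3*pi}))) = ProductSet({-3/4, 5/22, 2/3, 2*sqrt(11), 7*sqrt(7)}, {-1/8})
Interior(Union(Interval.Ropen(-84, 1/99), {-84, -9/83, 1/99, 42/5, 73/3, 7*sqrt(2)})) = Interval.open(-84, 1/99)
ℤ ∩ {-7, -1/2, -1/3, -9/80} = {-7}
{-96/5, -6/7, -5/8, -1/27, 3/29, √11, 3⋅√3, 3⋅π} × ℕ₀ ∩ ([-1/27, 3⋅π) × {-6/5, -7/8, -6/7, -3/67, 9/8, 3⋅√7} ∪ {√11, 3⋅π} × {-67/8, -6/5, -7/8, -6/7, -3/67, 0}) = {√11, 3⋅π} × {0}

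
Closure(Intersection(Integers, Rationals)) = Integers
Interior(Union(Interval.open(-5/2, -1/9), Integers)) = Union(Complement(Integers, Union(Complement(Integers, Interval.open(-5/2, -1/9)), {-5/2, -1/9})), Complement(Interval.open(-5/2, -1/9), Complement(Integers, Interval.open(-5/2, -1/9))), Complement(Range(-2, 0, 1), Complement(Integers, Interval.open(-5/2, -1/9))), Complement(Range(-2, 0, 1), Union(Complement(Integers, Interval.open(-5/2, -1/9)), {-5/2, -1/9})))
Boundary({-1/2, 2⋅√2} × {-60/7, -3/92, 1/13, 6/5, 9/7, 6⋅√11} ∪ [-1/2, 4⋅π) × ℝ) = {-1/2, 4⋅π} × ℝ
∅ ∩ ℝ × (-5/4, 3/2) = ∅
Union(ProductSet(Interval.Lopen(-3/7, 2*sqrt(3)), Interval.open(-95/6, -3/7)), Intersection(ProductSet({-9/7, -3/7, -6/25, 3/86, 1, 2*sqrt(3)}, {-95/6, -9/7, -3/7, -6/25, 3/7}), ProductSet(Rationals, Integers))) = ProductSet(Interval.Lopen(-3/7, 2*sqrt(3)), Interval.open(-95/6, -3/7))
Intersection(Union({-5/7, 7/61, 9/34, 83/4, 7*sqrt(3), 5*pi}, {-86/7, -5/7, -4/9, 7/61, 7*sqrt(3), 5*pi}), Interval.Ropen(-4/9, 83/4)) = {-4/9, 7/61, 9/34, 7*sqrt(3), 5*pi}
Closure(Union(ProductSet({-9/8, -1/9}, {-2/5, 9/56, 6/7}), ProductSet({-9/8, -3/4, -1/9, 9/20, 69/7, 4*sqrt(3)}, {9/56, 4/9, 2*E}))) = Union(ProductSet({-9/8, -1/9}, {-2/5, 9/56, 6/7}), ProductSet({-9/8, -3/4, -1/9, 9/20, 69/7, 4*sqrt(3)}, {9/56, 4/9, 2*E}))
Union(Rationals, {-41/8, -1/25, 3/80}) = Rationals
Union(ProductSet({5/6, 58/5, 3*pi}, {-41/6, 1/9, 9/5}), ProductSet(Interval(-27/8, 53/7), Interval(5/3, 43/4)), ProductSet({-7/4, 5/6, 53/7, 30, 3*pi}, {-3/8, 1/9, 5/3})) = Union(ProductSet({5/6, 58/5, 3*pi}, {-41/6, 1/9, 9/5}), ProductSet({-7/4, 5/6, 53/7, 30, 3*pi}, {-3/8, 1/9, 5/3}), ProductSet(Interval(-27/8, 53/7), Interval(5/3, 43/4)))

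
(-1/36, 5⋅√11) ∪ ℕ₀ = (-1/36, 5⋅√11) ∪ ℕ₀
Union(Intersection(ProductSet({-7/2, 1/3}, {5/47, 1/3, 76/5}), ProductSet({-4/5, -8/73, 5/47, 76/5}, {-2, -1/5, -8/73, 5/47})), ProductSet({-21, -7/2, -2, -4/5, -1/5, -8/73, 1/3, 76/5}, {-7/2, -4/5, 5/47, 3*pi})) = ProductSet({-21, -7/2, -2, -4/5, -1/5, -8/73, 1/3, 76/5}, {-7/2, -4/5, 5/47, 3*pi})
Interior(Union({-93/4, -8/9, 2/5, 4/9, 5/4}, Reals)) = Reals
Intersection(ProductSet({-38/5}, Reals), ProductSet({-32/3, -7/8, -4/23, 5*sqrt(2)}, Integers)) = EmptySet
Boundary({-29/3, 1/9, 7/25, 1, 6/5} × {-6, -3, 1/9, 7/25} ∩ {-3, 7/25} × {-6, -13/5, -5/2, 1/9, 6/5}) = {7/25} × {-6, 1/9}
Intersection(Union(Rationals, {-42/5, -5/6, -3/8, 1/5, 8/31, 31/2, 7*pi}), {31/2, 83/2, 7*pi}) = {31/2, 83/2, 7*pi}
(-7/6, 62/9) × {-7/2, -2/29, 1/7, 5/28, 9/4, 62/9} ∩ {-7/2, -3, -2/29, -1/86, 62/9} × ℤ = ∅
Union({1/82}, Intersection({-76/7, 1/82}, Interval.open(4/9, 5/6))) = {1/82}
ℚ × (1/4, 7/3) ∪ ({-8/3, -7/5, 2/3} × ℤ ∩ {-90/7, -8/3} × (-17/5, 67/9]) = ({-8/3} × {-3, -2, …, 7}) ∪ (ℚ × (1/4, 7/3))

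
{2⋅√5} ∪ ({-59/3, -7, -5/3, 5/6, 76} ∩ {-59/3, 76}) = {-59/3, 76, 2⋅√5}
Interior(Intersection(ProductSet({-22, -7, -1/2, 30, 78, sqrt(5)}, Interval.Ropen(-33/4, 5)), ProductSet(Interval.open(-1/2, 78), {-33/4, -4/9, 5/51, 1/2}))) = EmptySet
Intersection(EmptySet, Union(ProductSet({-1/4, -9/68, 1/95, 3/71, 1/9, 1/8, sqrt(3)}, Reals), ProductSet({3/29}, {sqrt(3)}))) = EmptySet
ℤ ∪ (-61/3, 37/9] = ℤ ∪ (-61/3, 37/9]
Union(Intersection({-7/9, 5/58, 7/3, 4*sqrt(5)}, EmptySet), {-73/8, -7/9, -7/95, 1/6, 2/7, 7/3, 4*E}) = {-73/8, -7/9, -7/95, 1/6, 2/7, 7/3, 4*E}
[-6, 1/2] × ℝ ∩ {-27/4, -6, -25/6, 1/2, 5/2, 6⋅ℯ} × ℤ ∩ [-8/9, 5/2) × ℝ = {1/2} × ℤ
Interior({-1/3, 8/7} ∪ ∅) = ∅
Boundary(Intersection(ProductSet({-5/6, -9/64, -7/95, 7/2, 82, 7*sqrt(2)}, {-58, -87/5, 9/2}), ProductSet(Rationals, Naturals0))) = EmptySet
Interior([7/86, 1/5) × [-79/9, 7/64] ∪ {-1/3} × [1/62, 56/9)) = (7/86, 1/5) × (-79/9, 7/64)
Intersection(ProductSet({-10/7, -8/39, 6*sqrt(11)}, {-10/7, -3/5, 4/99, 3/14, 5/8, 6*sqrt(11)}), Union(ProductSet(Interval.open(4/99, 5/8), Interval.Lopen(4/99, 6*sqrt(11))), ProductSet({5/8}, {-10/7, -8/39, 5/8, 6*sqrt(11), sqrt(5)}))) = EmptySet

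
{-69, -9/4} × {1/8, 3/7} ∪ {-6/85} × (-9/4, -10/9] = ({-69, -9/4} × {1/8, 3/7}) ∪ ({-6/85} × (-9/4, -10/9])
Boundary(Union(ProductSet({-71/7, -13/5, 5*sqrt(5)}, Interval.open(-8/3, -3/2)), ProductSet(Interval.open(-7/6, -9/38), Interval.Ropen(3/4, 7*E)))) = Union(ProductSet({-7/6, -9/38}, Interval(3/4, 7*E)), ProductSet({-71/7, -13/5, 5*sqrt(5)}, Interval(-8/3, -3/2)), ProductSet(Interval(-7/6, -9/38), {3/4, 7*E}))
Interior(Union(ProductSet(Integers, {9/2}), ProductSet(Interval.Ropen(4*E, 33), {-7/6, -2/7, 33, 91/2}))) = EmptySet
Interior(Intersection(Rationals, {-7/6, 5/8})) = EmptySet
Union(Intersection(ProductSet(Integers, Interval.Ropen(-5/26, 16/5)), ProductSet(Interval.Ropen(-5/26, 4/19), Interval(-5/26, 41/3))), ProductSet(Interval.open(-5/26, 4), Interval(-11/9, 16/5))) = ProductSet(Interval.open(-5/26, 4), Interval(-11/9, 16/5))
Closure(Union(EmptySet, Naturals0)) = Naturals0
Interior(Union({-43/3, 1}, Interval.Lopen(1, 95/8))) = Interval.open(1, 95/8)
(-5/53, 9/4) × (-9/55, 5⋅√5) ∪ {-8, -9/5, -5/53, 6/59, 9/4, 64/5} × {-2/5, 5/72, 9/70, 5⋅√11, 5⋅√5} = ((-5/53, 9/4) × (-9/55, 5⋅√5)) ∪ ({-8, -9/5, -5/53, 6/59, 9/4, 64/5} × {-2/5, 5/72, 9/70, 5⋅√11, 5⋅√5})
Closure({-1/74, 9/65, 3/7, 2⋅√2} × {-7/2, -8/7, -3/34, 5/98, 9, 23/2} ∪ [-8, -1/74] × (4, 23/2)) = ([-8, -1/74] × [4, 23/2]) ∪ ({-1/74, 9/65, 3/7, 2⋅√2} × {-7/2, -8/7, -3/34, 5/98, 9, 23/2})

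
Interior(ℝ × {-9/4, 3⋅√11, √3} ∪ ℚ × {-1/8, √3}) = ∅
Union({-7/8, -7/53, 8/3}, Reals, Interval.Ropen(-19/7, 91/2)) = Interval(-oo, oo)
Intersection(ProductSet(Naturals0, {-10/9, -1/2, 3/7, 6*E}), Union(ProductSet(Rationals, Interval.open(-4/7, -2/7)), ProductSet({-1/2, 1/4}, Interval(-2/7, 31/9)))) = ProductSet(Naturals0, {-1/2})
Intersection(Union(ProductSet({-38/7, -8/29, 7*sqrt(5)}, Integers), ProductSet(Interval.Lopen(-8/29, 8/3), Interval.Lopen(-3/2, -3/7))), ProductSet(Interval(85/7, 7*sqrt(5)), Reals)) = ProductSet({7*sqrt(5)}, Integers)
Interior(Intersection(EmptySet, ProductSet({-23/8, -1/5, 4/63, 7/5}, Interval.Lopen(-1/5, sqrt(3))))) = EmptySet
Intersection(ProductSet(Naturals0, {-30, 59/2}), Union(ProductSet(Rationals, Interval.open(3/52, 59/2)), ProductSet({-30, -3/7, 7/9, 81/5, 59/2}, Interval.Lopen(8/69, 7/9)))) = EmptySet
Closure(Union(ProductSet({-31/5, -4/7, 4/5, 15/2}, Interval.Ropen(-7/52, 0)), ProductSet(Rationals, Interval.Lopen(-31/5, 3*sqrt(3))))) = ProductSet(Reals, Interval(-31/5, 3*sqrt(3)))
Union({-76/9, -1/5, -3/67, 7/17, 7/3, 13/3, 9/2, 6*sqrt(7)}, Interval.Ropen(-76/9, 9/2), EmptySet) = Union({6*sqrt(7)}, Interval(-76/9, 9/2))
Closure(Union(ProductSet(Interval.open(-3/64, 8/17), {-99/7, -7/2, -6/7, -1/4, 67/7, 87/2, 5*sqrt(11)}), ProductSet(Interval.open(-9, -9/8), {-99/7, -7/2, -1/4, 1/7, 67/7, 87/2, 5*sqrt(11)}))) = Union(ProductSet(Interval(-9, -9/8), {-99/7, -7/2, -1/4, 1/7, 67/7, 87/2, 5*sqrt(11)}), ProductSet(Interval(-3/64, 8/17), {-99/7, -7/2, -6/7, -1/4, 67/7, 87/2, 5*sqrt(11)}))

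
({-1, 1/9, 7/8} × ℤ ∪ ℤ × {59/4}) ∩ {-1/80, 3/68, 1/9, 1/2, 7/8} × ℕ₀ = {1/9, 7/8} × ℕ₀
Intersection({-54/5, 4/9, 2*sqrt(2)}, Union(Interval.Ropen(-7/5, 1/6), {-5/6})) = EmptySet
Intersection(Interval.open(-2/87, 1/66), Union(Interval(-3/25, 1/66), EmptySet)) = Interval.open(-2/87, 1/66)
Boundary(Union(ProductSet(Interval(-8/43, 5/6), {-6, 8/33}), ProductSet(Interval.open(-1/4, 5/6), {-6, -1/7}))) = Union(ProductSet(Interval(-1/4, 5/6), {-6, -1/7}), ProductSet(Interval(-8/43, 5/6), {-6, 8/33}))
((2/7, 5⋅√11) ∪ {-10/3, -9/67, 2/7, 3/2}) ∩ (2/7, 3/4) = (2/7, 3/4)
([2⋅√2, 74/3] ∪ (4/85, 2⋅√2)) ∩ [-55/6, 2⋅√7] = (4/85, 2⋅√7]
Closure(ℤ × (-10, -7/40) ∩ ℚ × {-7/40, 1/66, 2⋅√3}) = ∅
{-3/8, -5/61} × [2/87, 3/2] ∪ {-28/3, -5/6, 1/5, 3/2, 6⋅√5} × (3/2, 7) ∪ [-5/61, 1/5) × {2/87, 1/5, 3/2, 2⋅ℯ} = ({-3/8, -5/61} × [2/87, 3/2]) ∪ ([-5/61, 1/5) × {2/87, 1/5, 3/2, 2⋅ℯ}) ∪ ({-28/3, -5/6, 1/5, 3/2, 6⋅√5} × (3/2, 7))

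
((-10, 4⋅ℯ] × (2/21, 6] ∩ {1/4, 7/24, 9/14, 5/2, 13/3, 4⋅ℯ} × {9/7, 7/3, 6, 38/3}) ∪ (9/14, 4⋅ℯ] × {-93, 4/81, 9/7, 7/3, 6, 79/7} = ({1/4, 7/24, 9/14, 5/2, 13/3, 4⋅ℯ} × {9/7, 7/3, 6}) ∪ ((9/14, 4⋅ℯ] × {-93, 4/81, 9/7, 7/3, 6, 79/7})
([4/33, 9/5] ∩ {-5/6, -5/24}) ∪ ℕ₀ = ℕ₀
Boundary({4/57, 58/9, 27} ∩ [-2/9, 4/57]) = {4/57}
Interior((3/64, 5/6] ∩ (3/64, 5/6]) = (3/64, 5/6)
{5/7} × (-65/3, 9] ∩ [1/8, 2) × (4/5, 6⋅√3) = {5/7} × (4/5, 9]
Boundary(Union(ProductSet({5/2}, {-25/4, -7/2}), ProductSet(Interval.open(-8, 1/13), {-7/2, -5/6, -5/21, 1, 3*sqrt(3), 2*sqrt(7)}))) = Union(ProductSet({5/2}, {-25/4, -7/2}), ProductSet(Interval(-8, 1/13), {-7/2, -5/6, -5/21, 1, 3*sqrt(3), 2*sqrt(7)}))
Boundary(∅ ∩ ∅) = ∅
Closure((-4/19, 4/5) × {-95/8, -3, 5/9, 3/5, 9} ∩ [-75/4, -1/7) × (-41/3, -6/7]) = [-4/19, -1/7] × {-95/8, -3}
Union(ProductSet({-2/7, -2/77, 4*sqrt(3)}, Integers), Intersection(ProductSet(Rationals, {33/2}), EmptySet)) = ProductSet({-2/7, -2/77, 4*sqrt(3)}, Integers)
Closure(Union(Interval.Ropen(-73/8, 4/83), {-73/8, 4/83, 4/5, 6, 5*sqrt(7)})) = Union({4/5, 6, 5*sqrt(7)}, Interval(-73/8, 4/83))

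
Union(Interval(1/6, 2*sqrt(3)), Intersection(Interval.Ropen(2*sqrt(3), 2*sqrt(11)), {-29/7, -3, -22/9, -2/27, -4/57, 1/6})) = Interval(1/6, 2*sqrt(3))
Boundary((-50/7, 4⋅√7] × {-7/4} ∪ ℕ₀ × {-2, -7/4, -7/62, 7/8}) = (ℕ₀ × {-2, -7/4, -7/62, 7/8}) ∪ ([-50/7, 4⋅√7] × {-7/4})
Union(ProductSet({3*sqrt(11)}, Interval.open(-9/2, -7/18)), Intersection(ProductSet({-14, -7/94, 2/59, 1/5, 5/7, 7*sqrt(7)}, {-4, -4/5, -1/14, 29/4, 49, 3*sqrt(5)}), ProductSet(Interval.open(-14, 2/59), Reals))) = Union(ProductSet({-7/94}, {-4, -4/5, -1/14, 29/4, 49, 3*sqrt(5)}), ProductSet({3*sqrt(11)}, Interval.open(-9/2, -7/18)))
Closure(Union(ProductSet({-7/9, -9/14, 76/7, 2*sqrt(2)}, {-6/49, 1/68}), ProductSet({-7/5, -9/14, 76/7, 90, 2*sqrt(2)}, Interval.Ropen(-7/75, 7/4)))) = Union(ProductSet({-7/9, -9/14, 76/7, 2*sqrt(2)}, {-6/49, 1/68}), ProductSet({-7/5, -9/14, 76/7, 90, 2*sqrt(2)}, Interval(-7/75, 7/4)))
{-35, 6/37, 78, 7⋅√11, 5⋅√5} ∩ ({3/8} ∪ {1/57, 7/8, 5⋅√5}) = {5⋅√5}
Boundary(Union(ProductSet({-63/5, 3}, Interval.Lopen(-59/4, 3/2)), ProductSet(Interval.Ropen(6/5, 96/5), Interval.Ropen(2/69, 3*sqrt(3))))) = Union(ProductSet({-63/5}, Interval(-59/4, 3/2)), ProductSet({-63/5, 3}, Interval(-59/4, 2/69)), ProductSet({6/5, 96/5}, Interval(2/69, 3*sqrt(3))), ProductSet(Interval(6/5, 96/5), {2/69, 3*sqrt(3)}))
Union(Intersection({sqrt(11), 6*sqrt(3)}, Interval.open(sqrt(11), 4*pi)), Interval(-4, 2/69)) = Union({6*sqrt(3)}, Interval(-4, 2/69))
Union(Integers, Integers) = Integers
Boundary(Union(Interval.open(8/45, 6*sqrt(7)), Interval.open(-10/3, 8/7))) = {-10/3, 6*sqrt(7)}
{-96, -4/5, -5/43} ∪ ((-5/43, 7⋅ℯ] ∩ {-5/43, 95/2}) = {-96, -4/5, -5/43}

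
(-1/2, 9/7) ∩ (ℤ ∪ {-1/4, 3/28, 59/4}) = {-1/4, 3/28} ∪ {0, 1}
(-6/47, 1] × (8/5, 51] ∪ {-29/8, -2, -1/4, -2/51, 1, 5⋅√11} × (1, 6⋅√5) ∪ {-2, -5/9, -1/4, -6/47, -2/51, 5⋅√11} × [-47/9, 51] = ((-6/47, 1] × (8/5, 51]) ∪ ({-2, -5/9, -1/4, -6/47, -2/51, 5⋅√11} × [-47/9, 51]) ∪ ({-29/8, -2, -1/4, -2/51, 1, 5⋅√11} × (1, 6⋅√5))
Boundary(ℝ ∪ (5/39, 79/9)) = ∅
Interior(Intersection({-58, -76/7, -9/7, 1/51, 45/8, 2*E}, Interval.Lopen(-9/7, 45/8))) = EmptySet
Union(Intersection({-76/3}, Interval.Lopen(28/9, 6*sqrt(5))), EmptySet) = EmptySet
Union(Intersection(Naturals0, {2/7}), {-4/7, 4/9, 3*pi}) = {-4/7, 4/9, 3*pi}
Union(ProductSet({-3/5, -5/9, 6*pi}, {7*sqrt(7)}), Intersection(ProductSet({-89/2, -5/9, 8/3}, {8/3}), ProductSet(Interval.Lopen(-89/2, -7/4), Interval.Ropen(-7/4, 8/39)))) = ProductSet({-3/5, -5/9, 6*pi}, {7*sqrt(7)})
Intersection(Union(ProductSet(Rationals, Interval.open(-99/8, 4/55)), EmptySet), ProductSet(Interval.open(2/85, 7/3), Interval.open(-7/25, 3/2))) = ProductSet(Intersection(Interval.open(2/85, 7/3), Rationals), Interval.open(-7/25, 4/55))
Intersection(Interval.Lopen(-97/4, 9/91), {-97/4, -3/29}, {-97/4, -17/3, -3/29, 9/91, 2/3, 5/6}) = {-3/29}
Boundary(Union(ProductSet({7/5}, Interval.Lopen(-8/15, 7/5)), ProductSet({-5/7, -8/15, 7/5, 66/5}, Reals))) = ProductSet({-5/7, -8/15, 7/5, 66/5}, Reals)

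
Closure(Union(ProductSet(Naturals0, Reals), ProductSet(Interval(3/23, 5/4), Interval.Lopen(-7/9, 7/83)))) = Union(ProductSet(Interval(3/23, 5/4), Interval(-7/9, 7/83)), ProductSet(Naturals0, Union(Interval(-oo, -7/9), Interval(7/83, oo))), ProductSet(Union(Complement(Naturals0, Interval.open(3/23, 5/4)), Naturals0), Reals))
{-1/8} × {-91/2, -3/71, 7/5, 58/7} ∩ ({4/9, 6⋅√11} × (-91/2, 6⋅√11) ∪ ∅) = ∅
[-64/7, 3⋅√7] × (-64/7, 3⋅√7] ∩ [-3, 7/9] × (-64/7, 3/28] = [-3, 7/9] × (-64/7, 3/28]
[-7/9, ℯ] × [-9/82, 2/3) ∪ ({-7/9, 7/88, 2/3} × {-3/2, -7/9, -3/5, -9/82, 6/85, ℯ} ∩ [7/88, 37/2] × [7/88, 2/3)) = [-7/9, ℯ] × [-9/82, 2/3)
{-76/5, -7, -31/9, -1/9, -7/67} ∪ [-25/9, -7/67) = {-76/5, -7, -31/9} ∪ [-25/9, -7/67]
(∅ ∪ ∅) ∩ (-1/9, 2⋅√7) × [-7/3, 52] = ∅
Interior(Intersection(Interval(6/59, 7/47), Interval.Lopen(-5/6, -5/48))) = EmptySet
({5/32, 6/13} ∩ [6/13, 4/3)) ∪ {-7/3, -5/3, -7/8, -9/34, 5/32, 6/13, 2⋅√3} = {-7/3, -5/3, -7/8, -9/34, 5/32, 6/13, 2⋅√3}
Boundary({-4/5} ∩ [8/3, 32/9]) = ∅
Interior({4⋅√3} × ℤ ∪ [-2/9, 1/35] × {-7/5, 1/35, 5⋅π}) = ∅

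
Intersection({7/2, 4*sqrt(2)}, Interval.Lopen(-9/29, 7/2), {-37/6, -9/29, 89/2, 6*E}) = EmptySet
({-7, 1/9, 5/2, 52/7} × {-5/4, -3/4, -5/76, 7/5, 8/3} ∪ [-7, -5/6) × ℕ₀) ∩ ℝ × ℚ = ([-7, -5/6) × ℕ₀) ∪ ({-7, 1/9, 5/2, 52/7} × {-5/4, -3/4, -5/76, 7/5, 8/3})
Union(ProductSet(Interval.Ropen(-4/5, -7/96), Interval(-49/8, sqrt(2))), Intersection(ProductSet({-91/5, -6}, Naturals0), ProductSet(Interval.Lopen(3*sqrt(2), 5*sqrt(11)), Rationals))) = ProductSet(Interval.Ropen(-4/5, -7/96), Interval(-49/8, sqrt(2)))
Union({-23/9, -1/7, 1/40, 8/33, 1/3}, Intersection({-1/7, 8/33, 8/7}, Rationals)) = {-23/9, -1/7, 1/40, 8/33, 1/3, 8/7}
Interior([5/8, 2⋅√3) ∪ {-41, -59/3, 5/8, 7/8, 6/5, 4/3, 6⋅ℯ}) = (5/8, 2⋅√3)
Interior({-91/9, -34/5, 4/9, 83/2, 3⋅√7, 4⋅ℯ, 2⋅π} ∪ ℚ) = ∅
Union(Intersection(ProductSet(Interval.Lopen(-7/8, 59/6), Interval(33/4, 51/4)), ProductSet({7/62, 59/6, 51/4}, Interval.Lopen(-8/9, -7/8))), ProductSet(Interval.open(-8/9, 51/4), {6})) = ProductSet(Interval.open(-8/9, 51/4), {6})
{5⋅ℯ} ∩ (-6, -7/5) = ∅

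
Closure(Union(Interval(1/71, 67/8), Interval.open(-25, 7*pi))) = Interval(-25, 7*pi)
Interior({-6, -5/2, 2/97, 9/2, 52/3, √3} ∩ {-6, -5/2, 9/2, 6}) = ∅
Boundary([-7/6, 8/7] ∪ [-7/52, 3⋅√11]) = {-7/6, 3⋅√11}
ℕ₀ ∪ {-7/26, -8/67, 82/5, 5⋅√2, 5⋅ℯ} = {-7/26, -8/67, 82/5, 5⋅√2, 5⋅ℯ} ∪ ℕ₀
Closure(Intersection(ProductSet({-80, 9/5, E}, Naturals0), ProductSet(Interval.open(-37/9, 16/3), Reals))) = ProductSet({9/5, E}, Naturals0)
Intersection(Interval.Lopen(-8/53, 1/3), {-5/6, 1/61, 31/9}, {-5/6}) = EmptySet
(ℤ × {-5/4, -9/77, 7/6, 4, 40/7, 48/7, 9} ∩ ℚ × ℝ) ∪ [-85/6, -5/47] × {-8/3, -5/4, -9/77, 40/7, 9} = (ℤ × {-5/4, -9/77, 7/6, 4, 40/7, 48/7, 9}) ∪ ([-85/6, -5/47] × {-8/3, -5/4, -9/77, 40/7, 9})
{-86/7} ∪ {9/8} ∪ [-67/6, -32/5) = {-86/7, 9/8} ∪ [-67/6, -32/5)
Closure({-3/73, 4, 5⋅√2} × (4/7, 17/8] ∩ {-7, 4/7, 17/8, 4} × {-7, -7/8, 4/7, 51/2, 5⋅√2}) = ∅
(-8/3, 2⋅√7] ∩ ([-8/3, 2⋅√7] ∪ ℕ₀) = (-8/3, 2⋅√7] ∪ {0, 1, …, 5}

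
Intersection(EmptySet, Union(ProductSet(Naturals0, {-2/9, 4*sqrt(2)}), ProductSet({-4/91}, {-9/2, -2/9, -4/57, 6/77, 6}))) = EmptySet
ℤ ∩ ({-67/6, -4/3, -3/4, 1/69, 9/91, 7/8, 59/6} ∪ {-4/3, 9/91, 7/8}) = ∅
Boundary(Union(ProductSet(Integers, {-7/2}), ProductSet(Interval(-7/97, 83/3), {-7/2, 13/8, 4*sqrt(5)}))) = Union(ProductSet(Integers, {-7/2}), ProductSet(Interval(-7/97, 83/3), {-7/2, 13/8, 4*sqrt(5)}))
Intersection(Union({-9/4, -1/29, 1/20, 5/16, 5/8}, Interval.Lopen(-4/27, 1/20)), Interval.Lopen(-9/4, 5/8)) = Union({5/16, 5/8}, Interval.Lopen(-4/27, 1/20))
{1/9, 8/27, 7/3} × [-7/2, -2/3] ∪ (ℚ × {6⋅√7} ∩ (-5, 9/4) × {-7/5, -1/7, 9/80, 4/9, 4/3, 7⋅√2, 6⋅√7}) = ({1/9, 8/27, 7/3} × [-7/2, -2/3]) ∪ ((ℚ ∩ (-5, 9/4)) × {6⋅√7})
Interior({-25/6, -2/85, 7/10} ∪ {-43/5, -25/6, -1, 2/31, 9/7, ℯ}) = ∅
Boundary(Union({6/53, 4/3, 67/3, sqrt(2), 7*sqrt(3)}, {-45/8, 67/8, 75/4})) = {-45/8, 6/53, 4/3, 67/8, 75/4, 67/3, sqrt(2), 7*sqrt(3)}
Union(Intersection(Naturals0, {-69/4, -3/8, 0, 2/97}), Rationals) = Rationals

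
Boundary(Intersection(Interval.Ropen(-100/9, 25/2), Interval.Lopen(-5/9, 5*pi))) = {-5/9, 25/2}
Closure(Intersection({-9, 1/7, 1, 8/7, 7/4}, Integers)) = {-9, 1}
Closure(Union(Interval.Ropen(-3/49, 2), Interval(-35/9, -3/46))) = Union(Interval(-35/9, -3/46), Interval(-3/49, 2))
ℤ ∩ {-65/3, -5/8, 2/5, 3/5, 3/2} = ∅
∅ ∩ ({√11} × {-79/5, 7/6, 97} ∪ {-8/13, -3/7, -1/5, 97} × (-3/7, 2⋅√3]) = ∅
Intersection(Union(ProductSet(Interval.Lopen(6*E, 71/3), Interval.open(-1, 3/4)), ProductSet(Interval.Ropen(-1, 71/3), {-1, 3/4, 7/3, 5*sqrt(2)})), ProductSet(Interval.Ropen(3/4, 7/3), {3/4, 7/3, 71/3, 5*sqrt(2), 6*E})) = ProductSet(Interval.Ropen(3/4, 7/3), {3/4, 7/3, 5*sqrt(2)})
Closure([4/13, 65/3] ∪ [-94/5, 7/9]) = [-94/5, 65/3]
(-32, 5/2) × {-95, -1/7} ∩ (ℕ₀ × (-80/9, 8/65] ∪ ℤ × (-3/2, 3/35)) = ({-31, -30, …, 2} ∪ {0, 1, 2}) × {-1/7}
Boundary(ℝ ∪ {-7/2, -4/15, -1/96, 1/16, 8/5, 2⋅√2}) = ∅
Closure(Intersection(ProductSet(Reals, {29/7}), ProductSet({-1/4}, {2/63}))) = EmptySet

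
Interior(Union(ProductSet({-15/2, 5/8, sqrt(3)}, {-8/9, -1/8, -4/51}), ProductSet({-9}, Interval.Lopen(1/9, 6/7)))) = EmptySet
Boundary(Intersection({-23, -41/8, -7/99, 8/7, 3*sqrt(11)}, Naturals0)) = EmptySet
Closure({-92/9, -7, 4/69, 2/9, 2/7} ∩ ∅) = ∅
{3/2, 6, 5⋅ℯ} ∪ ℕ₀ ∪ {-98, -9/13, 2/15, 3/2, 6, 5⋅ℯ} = {-98, -9/13, 2/15, 3/2, 5⋅ℯ} ∪ ℕ₀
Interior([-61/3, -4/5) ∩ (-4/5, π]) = ∅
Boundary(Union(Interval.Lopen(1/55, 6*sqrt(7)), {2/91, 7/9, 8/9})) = {1/55, 6*sqrt(7)}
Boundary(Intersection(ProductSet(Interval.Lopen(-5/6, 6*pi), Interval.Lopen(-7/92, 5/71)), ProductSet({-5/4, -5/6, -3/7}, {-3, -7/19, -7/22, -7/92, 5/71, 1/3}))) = ProductSet({-3/7}, {5/71})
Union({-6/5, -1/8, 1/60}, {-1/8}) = {-6/5, -1/8, 1/60}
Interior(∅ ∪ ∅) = ∅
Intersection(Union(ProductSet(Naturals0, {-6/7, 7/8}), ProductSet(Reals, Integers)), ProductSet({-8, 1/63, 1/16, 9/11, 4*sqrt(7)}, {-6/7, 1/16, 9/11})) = EmptySet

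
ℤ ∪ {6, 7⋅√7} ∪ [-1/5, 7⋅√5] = ℤ ∪ [-1/5, 7⋅√5] ∪ {7⋅√7}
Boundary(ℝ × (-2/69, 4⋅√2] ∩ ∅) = ∅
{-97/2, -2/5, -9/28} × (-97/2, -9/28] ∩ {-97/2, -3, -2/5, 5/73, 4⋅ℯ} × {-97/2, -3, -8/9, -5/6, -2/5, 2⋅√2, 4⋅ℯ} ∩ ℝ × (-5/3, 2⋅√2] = {-97/2, -2/5} × {-8/9, -5/6, -2/5}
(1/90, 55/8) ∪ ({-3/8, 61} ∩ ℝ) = {-3/8, 61} ∪ (1/90, 55/8)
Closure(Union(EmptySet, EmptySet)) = EmptySet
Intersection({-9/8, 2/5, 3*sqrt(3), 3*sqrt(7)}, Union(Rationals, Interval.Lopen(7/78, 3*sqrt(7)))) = {-9/8, 2/5, 3*sqrt(3), 3*sqrt(7)}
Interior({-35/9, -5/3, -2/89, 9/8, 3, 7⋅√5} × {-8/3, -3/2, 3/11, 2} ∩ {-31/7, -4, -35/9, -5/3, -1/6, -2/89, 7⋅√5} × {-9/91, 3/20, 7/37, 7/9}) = ∅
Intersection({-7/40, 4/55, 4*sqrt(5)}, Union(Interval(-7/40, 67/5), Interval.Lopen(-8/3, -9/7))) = {-7/40, 4/55, 4*sqrt(5)}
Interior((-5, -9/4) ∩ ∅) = ∅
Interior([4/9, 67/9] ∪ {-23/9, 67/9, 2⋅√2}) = (4/9, 67/9)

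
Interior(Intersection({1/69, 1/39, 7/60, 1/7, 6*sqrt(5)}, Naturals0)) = EmptySet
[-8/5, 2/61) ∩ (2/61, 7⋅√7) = ∅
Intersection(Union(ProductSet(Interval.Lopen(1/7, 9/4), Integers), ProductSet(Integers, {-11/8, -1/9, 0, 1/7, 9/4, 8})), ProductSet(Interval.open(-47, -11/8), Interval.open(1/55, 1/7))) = EmptySet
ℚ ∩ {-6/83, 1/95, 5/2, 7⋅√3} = {-6/83, 1/95, 5/2}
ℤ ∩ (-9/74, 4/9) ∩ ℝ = {0}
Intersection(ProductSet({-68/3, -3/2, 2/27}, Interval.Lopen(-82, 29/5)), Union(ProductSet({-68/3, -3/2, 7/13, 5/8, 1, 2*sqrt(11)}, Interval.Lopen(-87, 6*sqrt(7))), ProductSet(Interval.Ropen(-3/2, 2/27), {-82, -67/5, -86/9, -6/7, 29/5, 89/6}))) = ProductSet({-68/3, -3/2}, Interval.Lopen(-82, 29/5))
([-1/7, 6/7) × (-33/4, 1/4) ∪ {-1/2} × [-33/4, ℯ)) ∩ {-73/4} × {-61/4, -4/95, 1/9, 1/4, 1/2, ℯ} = ∅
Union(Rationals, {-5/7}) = Rationals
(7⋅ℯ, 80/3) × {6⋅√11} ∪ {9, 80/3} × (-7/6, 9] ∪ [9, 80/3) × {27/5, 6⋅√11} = ({9, 80/3} × (-7/6, 9]) ∪ ([9, 80/3) × {27/5, 6⋅√11})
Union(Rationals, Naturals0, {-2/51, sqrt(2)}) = Union({sqrt(2)}, Rationals)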